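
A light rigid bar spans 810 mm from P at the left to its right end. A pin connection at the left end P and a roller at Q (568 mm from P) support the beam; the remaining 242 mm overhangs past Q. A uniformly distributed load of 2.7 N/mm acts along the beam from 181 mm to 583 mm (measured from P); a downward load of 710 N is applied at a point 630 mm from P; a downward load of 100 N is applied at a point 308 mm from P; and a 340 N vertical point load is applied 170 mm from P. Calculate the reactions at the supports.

Resultant of the distributed load: 2.7 × 402 = 1085.4 N at 382 mm from P.
Taking moments about P: Q_y·568 − (2.7·402)·382 − 710·630 − 100·308 − 340·170 = 0 → Q_y = 950522.8/568 = 1673.46 ≈ 1673 N.
ΣF_y = 0: P_y + 1673.46 − 2.7·402 − 710 − 100 − 340 = 0 → P_y = 561.9 N.
ΣF_x = 0: no horizontal applied forces, so P_x = 0.

P_x = 0, P_y = 561.9 N, Q_y = 1673 N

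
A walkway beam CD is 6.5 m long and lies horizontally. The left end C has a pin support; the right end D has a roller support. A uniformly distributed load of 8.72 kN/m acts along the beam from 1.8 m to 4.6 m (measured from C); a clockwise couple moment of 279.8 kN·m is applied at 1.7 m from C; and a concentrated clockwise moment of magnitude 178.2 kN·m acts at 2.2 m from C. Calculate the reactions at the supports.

C_x = 0, C_y = -58.07 kN, D_y = 82.48 kN

Resultant of the distributed load: 8.72 × 2.8 = 24.416 kN at 3.2 m from C.
Moments about C: D_y·6.5 − (8.72·2.8)·3.2 − 279.8 − 178.2 = 0 → D_y = 536.1312/6.5 = 82.4817 ≈ 82.48 kN.
ΣF_y = 0: C_y + 82.4817 − 8.72·2.8 = 0 → C_y = -58.07 kN.
ΣF_x = 0: no horizontal applied forces, so C_x = 0.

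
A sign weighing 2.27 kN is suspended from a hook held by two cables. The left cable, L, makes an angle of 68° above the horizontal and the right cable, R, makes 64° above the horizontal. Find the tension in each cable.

ΣF_x = 0: −T_L·cos68° + T_R·cos64° = 0 → T_R = 0.854542·T_L.
ΣF_y = 0: T_L·sin68° + T_R·sin64° = 2.27.
Substitute: T_L·(0.927184 + 0.854542·0.898794) = 2.27 → T_L = 1.33904 ≈ 1.339 kN.
Then T_R = 0.854542 × 1.33904 = 1.144 kN.

T_L = 1.339 kN, T_R = 1.144 kN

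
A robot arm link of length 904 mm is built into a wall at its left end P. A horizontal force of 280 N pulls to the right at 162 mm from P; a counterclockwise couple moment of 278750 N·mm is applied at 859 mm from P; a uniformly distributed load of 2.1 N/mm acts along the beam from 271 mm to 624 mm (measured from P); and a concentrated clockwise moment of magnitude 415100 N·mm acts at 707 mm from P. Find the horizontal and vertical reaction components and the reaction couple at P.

Resultant of the distributed load: 2.1 × 353 = 741.3 N at 447.5 mm from P.
ΣF_x = 0: P_x + 280 = 0 → P_x = -280.0 N.
ΣF_y = 0: P_y − 2.1·353 = 0 → P_y = 741.3 N.
ΣM about P: M_P + 278750 − (2.1·353)·447.5 − 415100 = 0 → M_P = 468100 N·mm.

P_x = -280.0 N, P_y = 741.3 N, M_P = 468100 N·mm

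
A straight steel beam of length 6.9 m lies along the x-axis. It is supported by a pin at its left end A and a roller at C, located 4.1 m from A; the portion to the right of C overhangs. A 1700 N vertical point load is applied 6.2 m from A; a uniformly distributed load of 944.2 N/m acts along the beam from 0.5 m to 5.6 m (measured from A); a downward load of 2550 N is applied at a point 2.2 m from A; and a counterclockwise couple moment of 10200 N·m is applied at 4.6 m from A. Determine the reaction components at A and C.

A_x = 0, A_y = 4032 N, C_y = 5033 N

Resultant of the distributed load: 944.2 × 5.1 = 4815.42 N at 3.05 m from A.
Taking moments about A: C_y·4.1 − 1700·6.2 − (944.2·5.1)·3.05 − 2550·2.2 + 10200 = 0 → C_y = 20637.031/4.1 = 5033.42 ≈ 5033 N.
ΣF_y = 0: A_y + 5033.42 − 1700 − 944.2·5.1 − 2550 = 0 → A_y = 4032 N.
ΣF_x = 0: no horizontal applied forces, so A_x = 0.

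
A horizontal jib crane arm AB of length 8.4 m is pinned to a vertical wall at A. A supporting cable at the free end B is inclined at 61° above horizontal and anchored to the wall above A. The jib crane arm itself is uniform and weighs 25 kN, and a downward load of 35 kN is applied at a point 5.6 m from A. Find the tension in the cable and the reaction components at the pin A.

ΣM about A: T·sin61°·8.4 − 25·4.2 − 35·5.6 = 0 → T = 301/(8.4·0.87462) = 40.9702 ≈ 40.97 kN.
ΣF_x = 0: A_x − T·cos61° = 0 → A_x = 40.9702 × 0.48481 = 19.86 kN.
ΣF_y = 0: A_y + T·sin61° − 25 − 35 = 0 → A_y = 60 − 40.9702 × 0.87462 = 24.17 kN.

T = 40.97 kN, A_x = 19.86 kN, A_y = 24.17 kN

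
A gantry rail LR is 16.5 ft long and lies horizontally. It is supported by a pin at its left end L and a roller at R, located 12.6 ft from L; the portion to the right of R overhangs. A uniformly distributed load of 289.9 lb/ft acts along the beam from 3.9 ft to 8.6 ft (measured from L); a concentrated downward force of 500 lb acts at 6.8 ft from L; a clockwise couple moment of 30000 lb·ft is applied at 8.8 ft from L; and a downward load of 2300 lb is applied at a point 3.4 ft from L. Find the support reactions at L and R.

L_x = 0, L_y = 215.2 lb, R_y = 3947 lb

Resultant of the distributed load: 289.9 × 4.7 = 1362.53 lb at 6.25 ft from L.
Taking moments about L: R_y·12.6 − (289.9·4.7)·6.25 − 500·6.8 − 30000 − 2300·3.4 = 0 → R_y = 49735.8125/12.6 = 3947.29 ≈ 3947 lb.
ΣF_y = 0: L_y + 3947.29 − 289.9·4.7 − 500 − 2300 = 0 → L_y = 215.2 lb.
ΣF_x = 0: no horizontal applied forces, so L_x = 0.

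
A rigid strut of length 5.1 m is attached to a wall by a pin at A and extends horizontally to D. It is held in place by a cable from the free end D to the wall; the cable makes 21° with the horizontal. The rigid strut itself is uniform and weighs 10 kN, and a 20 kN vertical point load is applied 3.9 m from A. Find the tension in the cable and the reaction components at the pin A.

T = 56.63 kN, A_x = 52.87 kN, A_y = 9.706 kN

ΣM about A: T·sin21°·5.1 − 10·2.55 − 20·3.9 = 0 → T = 103.5/(5.1·0.358368) = 56.6293 ≈ 56.63 kN.
ΣF_x = 0: A_x − T·cos21° = 0 → A_x = 56.6293 × 0.93358 = 52.87 kN.
ΣF_y = 0: A_y + T·sin21° − 10 − 20 = 0 → A_y = 30 − 56.6293 × 0.358368 = 9.706 kN.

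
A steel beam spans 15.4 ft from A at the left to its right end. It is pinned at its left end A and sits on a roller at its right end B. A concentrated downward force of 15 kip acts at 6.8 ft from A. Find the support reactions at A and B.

ΣM about A: B_y·15.4 − 15·6.8 = 0 → B_y = 102/15.4 = 6.62338 ≈ 6.623 kip.
ΣF_y = 0: A_y + 6.62338 − 15 = 0 → A_y = 8.377 kip.
ΣF_x = 0: no horizontal applied forces, so A_x = 0.

A_x = 0, A_y = 8.377 kip, B_y = 6.623 kip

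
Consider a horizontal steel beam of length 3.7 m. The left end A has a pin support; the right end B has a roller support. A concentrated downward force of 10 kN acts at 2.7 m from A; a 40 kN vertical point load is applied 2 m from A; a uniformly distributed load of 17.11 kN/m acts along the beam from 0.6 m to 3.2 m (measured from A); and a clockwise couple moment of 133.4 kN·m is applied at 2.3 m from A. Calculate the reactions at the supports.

Resultant of the distributed load: 17.11 × 2.6 = 44.486 kN at 1.9 m from A.
Moments about A: B_y·3.7 − 10·2.7 − 40·2 − (17.11·2.6)·1.9 − 133.4 = 0 → B_y = 324.9234/3.7 = 87.8171 ≈ 87.82 kN.
ΣF_y = 0: A_y + 87.8171 − 10 − 40 − 17.11·2.6 = 0 → A_y = 6.669 kN.
ΣF_x = 0: no horizontal applied forces, so A_x = 0.

A_x = 0, A_y = 6.669 kN, B_y = 87.82 kN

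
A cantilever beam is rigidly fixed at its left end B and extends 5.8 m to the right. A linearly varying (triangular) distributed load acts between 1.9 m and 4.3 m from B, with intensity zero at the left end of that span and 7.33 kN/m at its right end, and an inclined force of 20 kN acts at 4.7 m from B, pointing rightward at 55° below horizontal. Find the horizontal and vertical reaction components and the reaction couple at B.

Resultant of the triangular load: ½ × 7.33 × 2.4 = 8.796 kN, acting at 3.5 m from B (one-third of the span from the peak).
ΣF_x = 0: B_x + 20·cos55° = 0 → B_x = -11.47 kN.
ΣF_y = 0: B_y − ½·7.33·2.4 − 20·sin55° = 0 → B_y = 25.18 kN.
ΣM about B: M_B − (½·7.33·2.4)·3.5 − 20·sin55°·4.7 = 0 → M_B = 107.8 kN·m.

B_x = -11.47 kN, B_y = 25.18 kN, M_B = 107.8 kN·m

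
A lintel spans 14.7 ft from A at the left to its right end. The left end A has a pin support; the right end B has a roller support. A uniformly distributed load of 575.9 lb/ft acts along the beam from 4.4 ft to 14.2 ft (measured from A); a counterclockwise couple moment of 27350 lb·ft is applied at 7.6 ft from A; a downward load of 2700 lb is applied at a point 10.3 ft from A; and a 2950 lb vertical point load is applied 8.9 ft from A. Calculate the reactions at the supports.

Resultant of the distributed load: 575.9 × 9.8 = 5643.82 lb at 9.3 ft from A.
Taking moments about A: B_y·14.7 − (575.9·9.8)·9.3 + 27350 − 2700·10.3 − 2950·8.9 = 0 → B_y = 79202.526/14.7 = 5387.93 ≈ 5388 lb.
ΣF_y = 0: A_y + 5387.93 − 575.9·9.8 − 2700 − 2950 = 0 → A_y = 5906 lb.
ΣF_x = 0: no horizontal applied forces, so A_x = 0.

A_x = 0, A_y = 5906 lb, B_y = 5388 lb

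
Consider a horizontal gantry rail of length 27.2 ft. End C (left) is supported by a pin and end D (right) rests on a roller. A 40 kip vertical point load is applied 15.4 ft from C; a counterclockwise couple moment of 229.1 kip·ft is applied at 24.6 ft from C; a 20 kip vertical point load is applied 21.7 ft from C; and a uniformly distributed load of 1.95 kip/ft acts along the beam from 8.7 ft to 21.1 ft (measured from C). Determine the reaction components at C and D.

Resultant of the distributed load: 1.95 × 12.4 = 24.18 kip at 14.9 ft from C.
ΣM about C: D_y·27.2 − 40·15.4 + 229.1 − 20·21.7 − (1.95·12.4)·14.9 = 0 → D_y = 1181.182/27.2 = 43.4258 ≈ 43.43 kip.
ΣF_y = 0: C_y + 43.4258 − 40 − 20 − 1.95·12.4 = 0 → C_y = 40.75 kip.
ΣF_x = 0: no horizontal applied forces, so C_x = 0.

C_x = 0, C_y = 40.75 kip, D_y = 43.43 kip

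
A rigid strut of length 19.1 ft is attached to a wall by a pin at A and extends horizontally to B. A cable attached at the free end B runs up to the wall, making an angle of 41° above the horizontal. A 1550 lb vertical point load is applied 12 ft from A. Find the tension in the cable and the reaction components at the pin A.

ΣM about A: T·sin41°·19.1 − 1550·12 = 0 → T = 18600/(19.1·0.656059) = 1484.35 ≈ 1484 lb.
ΣF_x = 0: A_x − T·cos41° = 0 → A_x = 1484.35 × 0.75471 = 1120 lb.
ΣF_y = 0: A_y + T·sin41° − 1550 = 0 → A_y = 1550 − 1484.35 × 0.656059 = 576.2 lb.

T = 1484 lb, A_x = 1120 lb, A_y = 576.2 lb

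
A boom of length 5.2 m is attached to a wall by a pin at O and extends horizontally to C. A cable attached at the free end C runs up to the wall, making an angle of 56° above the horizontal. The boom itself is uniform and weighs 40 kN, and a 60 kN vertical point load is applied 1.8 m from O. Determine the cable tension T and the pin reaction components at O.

T = 49.18 kN, O_x = 27.50 kN, O_y = 59.23 kN

ΣM about O: T·sin56°·5.2 − 40·2.6 − 60·1.8 = 0 → T = 212/(5.2·0.829038) = 49.1766 ≈ 49.18 kN.
ΣF_x = 0: O_x − T·cos56° = 0 → O_x = 49.1766 × 0.559193 = 27.50 kN.
ΣF_y = 0: O_y + T·sin56° − 40 − 60 = 0 → O_y = 100 − 49.1766 × 0.829038 = 59.23 kN.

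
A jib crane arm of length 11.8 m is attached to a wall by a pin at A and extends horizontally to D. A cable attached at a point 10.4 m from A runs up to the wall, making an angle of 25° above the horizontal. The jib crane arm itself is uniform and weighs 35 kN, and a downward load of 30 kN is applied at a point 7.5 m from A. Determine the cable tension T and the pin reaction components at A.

T = 98.17 kN, A_x = 88.98 kN, A_y = 23.51 kN

ΣM about A: T·sin25°·10.4 − 35·5.9 − 30·7.5 = 0 → T = 431.5/(10.4·0.422618) = 98.1747 ≈ 98.17 kN.
ΣF_x = 0: A_x − T·cos25° = 0 → A_x = 98.1747 × 0.906308 = 88.98 kN.
ΣF_y = 0: A_y + T·sin25° − 35 − 30 = 0 → A_y = 65 − 98.1747 × 0.422618 = 23.51 kN.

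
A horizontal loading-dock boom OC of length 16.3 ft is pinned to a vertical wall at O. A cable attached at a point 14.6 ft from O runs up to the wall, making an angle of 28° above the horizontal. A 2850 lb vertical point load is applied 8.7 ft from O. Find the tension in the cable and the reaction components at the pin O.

ΣM about O: T·sin28°·14.6 − 2850·8.7 = 0 → T = 24795/(14.6·0.469472) = 3617.44 ≈ 3617 lb.
ΣF_x = 0: O_x − T·cos28° = 0 → O_x = 3617.44 × 0.882948 = 3194 lb.
ΣF_y = 0: O_y + T·sin28° − 2850 = 0 → O_y = 2850 − 3617.44 × 0.469472 = 1152 lb.

T = 3617 lb, O_x = 3194 lb, O_y = 1152 lb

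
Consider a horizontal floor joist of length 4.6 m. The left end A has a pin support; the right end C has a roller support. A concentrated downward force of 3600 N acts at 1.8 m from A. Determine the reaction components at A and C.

A_x = 0, A_y = 2191 N, C_y = 1409 N

Taking moments about A: C_y·4.6 − 3600·1.8 = 0 → C_y = 6480/4.6 = 1408.7 ≈ 1409 N.
ΣF_y = 0: A_y + 1408.7 − 3600 = 0 → A_y = 2191 N.
ΣF_x = 0: no horizontal applied forces, so A_x = 0.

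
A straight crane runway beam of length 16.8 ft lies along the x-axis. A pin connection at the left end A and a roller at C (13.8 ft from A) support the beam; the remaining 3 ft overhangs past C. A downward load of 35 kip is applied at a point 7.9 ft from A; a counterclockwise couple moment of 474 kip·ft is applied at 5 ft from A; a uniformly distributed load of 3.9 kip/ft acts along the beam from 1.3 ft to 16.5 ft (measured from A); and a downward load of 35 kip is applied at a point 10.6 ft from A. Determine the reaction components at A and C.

Resultant of the distributed load: 3.9 × 15.2 = 59.28 kip at 8.9 ft from A.
Taking moments about A: C_y·13.8 − 35·7.9 + 474 − (3.9·15.2)·8.9 − 35·10.6 = 0 → C_y = 701.092/13.8 = 50.8038 ≈ 50.80 kip.
ΣF_y = 0: A_y + 50.8038 − 35 − 3.9·15.2 − 35 = 0 → A_y = 78.48 kip.
ΣF_x = 0: no horizontal applied forces, so A_x = 0.

A_x = 0, A_y = 78.48 kip, C_y = 50.80 kip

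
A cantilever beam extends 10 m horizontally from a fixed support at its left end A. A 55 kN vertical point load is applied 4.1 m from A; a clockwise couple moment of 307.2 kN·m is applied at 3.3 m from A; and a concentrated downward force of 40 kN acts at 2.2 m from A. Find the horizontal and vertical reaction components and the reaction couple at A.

ΣF_x = 0: A_x = 0.
ΣF_y = 0: A_y − 55 − 40 = 0 → A_y = 95.00 kN.
ΣM about A: M_A − 55·4.1 − 307.2 − 40·2.2 = 0 → M_A = 620.7 kN·m.

A_x = 0, A_y = 95.00 kN, M_A = 620.7 kN·m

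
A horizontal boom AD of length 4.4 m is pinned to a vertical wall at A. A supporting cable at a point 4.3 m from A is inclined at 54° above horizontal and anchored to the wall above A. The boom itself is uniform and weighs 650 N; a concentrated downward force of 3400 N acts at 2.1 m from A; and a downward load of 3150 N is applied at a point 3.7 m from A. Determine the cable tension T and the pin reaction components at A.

ΣM about A: T·sin54°·4.3 − 650·2.2 − 3400·2.1 − 3150·3.7 = 0 → T = 20225/(4.3·0.809017) = 5813.83 ≈ 5814 N.
ΣF_x = 0: A_x − T·cos54° = 0 → A_x = 5813.83 × 0.587785 = 3417 N.
ΣF_y = 0: A_y + T·sin54° − 650 − 3400 − 3150 = 0 → A_y = 7200 − 5813.83 × 0.809017 = 2497 N.

T = 5814 N, A_x = 3417 N, A_y = 2497 N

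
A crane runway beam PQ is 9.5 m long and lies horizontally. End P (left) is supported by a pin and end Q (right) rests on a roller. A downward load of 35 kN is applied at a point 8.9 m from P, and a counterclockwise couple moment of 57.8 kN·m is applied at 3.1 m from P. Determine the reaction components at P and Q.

P_x = 0, P_y = 8.295 kN, Q_y = 26.71 kN

ΣM about P: Q_y·9.5 − 35·8.9 + 57.8 = 0 → Q_y = 253.7/9.5 = 26.7053 ≈ 26.71 kN.
ΣF_y = 0: P_y + 26.7053 − 35 = 0 → P_y = 8.295 kN.
ΣF_x = 0: no horizontal applied forces, so P_x = 0.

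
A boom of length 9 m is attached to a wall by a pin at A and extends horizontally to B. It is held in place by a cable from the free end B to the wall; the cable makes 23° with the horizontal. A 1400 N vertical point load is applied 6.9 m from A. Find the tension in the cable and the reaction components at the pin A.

ΣM about A: T·sin23°·9 − 1400·6.9 = 0 → T = 9660/(9·0.390731) = 2746.99 ≈ 2747 N.
ΣF_x = 0: A_x − T·cos23° = 0 → A_x = 2746.99 × 0.920505 = 2529 N.
ΣF_y = 0: A_y + T·sin23° − 1400 = 0 → A_y = 1400 − 2746.99 × 0.390731 = 326.7 N.

T = 2747 N, A_x = 2529 N, A_y = 326.7 N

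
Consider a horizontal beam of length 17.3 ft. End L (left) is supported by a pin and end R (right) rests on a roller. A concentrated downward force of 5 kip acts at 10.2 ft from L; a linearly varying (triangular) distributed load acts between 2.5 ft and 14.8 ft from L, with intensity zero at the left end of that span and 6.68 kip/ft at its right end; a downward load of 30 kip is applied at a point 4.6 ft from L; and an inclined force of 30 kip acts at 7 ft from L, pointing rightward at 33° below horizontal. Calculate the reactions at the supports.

L_x = -25.16 kip, L_y = 49.48 kip, R_y = 42.95 kip

Resultant of the triangular load: ½ × 6.68 × 12.3 = 41.082 kip, acting at 10.7 ft from L (one-third of the span from the peak).
Moments about L: R_y·17.3 − 5·10.2 − (½·6.68·12.3)·10.7 − 30·4.6 − 30·sin33°·7 = 0 → R_y = 742.952/17.3 = 42.9452 ≈ 42.95 kip.
ΣF_y = 0: L_y + 42.9452 − 5 − ½·6.68·12.3 − 30 − 30·sin33° = 0 → L_y = 49.48 kip.
ΣF_x = 0: L_x + 30·cos33° = 0 → L_x = -25.16 kip.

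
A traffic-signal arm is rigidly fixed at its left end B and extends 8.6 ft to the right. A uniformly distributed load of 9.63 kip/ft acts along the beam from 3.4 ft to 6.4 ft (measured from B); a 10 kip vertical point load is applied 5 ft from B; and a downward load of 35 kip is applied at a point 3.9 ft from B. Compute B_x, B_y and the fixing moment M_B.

B_x = 0, B_y = 73.89 kip, M_B = 328.1 kip·ft

Resultant of the distributed load: 9.63 × 3 = 28.89 kip at 4.9 ft from B.
ΣF_x = 0: B_x = 0.
ΣF_y = 0: B_y − 9.63·3 − 10 − 35 = 0 → B_y = 73.89 kip.
ΣM about B: M_B − (9.63·3)·4.9 − 10·5 − 35·3.9 = 0 → M_B = 328.1 kip·ft.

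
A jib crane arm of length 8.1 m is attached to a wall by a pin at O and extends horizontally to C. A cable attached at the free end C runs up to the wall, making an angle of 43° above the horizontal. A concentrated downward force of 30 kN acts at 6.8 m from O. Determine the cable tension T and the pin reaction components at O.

T = 36.93 kN, O_x = 27.01 kN, O_y = 4.815 kN

ΣM about O: T·sin43°·8.1 − 30·6.8 = 0 → T = 204/(8.1·0.681998) = 36.9285 ≈ 36.93 kN.
ΣF_x = 0: O_x − T·cos43° = 0 → O_x = 36.9285 × 0.731354 = 27.01 kN.
ΣF_y = 0: O_y + T·sin43° − 30 = 0 → O_y = 30 − 36.9285 × 0.681998 = 4.815 kN.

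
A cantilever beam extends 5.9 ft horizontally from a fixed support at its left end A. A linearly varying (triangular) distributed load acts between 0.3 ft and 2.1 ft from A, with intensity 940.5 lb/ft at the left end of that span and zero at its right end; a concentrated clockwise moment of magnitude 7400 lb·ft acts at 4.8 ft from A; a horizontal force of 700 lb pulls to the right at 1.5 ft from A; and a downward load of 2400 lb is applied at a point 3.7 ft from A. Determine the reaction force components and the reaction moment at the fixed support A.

Resultant of the triangular load: ½ × 940.5 × 1.8 = 846.45 lb, acting at 0.9 ft from A (one-third of the span from the peak).
ΣF_x = 0: A_x + 700 = 0 → A_x = -700.0 lb.
ΣF_y = 0: A_y − ½·940.5·1.8 − 2400 = 0 → A_y = 3246 lb.
ΣM about A: M_A − (½·940.5·1.8)·0.9 − 7400 − 2400·3.7 = 0 → M_A = 17040 lb·ft.

A_x = -700.0 lb, A_y = 3246 lb, M_A = 17040 lb·ft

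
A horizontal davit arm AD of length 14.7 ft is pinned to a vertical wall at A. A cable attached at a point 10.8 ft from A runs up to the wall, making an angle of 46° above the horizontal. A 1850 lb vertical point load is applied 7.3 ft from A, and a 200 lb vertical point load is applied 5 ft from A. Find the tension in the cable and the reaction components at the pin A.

T = 1867 lb, A_x = 1297 lb, A_y = 706.9 lb

ΣM about A: T·sin46°·10.8 − 1850·7.3 − 200·5 = 0 → T = 14505/(10.8·0.71934) = 1867.07 ≈ 1867 lb.
ΣF_x = 0: A_x − T·cos46° = 0 → A_x = 1867.07 × 0.694658 = 1297 lb.
ΣF_y = 0: A_y + T·sin46° − 1850 − 200 = 0 → A_y = 2050 − 1867.07 × 0.71934 = 706.9 lb.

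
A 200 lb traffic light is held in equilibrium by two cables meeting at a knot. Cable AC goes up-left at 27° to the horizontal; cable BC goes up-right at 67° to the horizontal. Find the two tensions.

ΣF_x = 0: −T_AC·cos27° + T_BC·cos67° = 0 → T_BC = 2.28036·T_AC.
ΣF_y = 0: T_AC·sin27° + T_BC·sin67° = 200.
Substitute: T_AC·(0.45399 + 2.28036·0.920505) = 200 → T_AC = 78.337 ≈ 78.34 lb.
Then T_BC = 2.28036 × 78.337 = 178.6 lb.

T_AC = 78.34 lb, T_BC = 178.6 lb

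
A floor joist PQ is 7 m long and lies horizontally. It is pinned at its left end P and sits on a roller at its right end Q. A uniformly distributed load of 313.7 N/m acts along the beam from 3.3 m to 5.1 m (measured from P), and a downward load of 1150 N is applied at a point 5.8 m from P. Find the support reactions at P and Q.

Resultant of the distributed load: 313.7 × 1.8 = 564.66 N at 4.2 m from P.
ΣM about P: Q_y·7 − (313.7·1.8)·4.2 − 1150·5.8 = 0 → Q_y = 9041.572/7 = 1291.65 ≈ 1292 N.
ΣF_y = 0: P_y + 1291.65 − 313.7·1.8 − 1150 = 0 → P_y = 423.0 N.
ΣF_x = 0: no horizontal applied forces, so P_x = 0.

P_x = 0, P_y = 423.0 N, Q_y = 1292 N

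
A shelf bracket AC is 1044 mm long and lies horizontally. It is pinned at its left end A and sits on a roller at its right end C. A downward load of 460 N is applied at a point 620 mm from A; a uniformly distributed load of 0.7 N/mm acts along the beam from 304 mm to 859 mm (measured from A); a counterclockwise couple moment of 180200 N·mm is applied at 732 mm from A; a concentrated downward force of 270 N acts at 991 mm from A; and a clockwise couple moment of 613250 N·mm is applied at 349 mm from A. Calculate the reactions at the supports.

Resultant of the distributed load: 0.7 × 555 = 388.5 N at 581.5 mm from A.
Moments about A: C_y·1044 − 460·620 − (0.7·555)·581.5 + 180200 − 270·991 − 613250 = 0 → C_y = 1211732.75/1044 = 1160.66 ≈ 1161 N.
ΣF_y = 0: A_y + 1160.66 − 460 − 0.7·555 − 270 = 0 → A_y = -42.16 N.
ΣF_x = 0: no horizontal applied forces, so A_x = 0.

A_x = 0, A_y = -42.16 N, C_y = 1161 N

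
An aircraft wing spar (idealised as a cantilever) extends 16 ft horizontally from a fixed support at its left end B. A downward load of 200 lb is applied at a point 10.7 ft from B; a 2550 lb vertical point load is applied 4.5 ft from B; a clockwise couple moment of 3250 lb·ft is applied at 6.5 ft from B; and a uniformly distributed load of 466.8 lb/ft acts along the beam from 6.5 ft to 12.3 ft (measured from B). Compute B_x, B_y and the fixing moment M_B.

Resultant of the distributed load: 466.8 × 5.8 = 2707.44 lb at 9.4 ft from B.
ΣF_x = 0: B_x = 0.
ΣF_y = 0: B_y − 200 − 2550 − 466.8·5.8 = 0 → B_y = 5457 lb.
ΣM about B: M_B − 200·10.7 − 2550·4.5 − 3250 − (466.8·5.8)·9.4 = 0 → M_B = 42310 lb·ft.

B_x = 0, B_y = 5457 lb, M_B = 42310 lb·ft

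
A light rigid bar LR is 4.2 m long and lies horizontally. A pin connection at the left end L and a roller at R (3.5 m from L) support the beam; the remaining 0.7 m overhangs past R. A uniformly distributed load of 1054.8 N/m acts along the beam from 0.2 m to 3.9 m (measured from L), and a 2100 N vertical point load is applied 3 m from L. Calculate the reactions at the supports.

Resultant of the distributed load: 1054.8 × 3.7 = 3902.76 N at 2.05 m from L.
Moments about L: R_y·3.5 − (1054.8·3.7)·2.05 − 2100·3 = 0 → R_y = 14300.658/3.5 = 4085.9 ≈ 4086 N.
ΣF_y = 0: L_y + 4085.9 − 1054.8·3.7 − 2100 = 0 → L_y = 1917 N.
ΣF_x = 0: no horizontal applied forces, so L_x = 0.

L_x = 0, L_y = 1917 N, R_y = 4086 N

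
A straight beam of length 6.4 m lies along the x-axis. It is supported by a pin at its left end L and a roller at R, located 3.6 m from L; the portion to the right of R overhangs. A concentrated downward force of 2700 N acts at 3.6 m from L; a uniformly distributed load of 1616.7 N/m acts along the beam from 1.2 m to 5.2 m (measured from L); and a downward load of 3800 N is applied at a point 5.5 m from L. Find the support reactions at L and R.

L_x = 0, L_y = -1287 N, R_y = 14250 N

Resultant of the distributed load: 1616.7 × 4 = 6466.8 N at 3.2 m from L.
Taking moments about L: R_y·3.6 − 2700·3.6 − (1616.7·4)·3.2 − 3800·5.5 = 0 → R_y = 51313.76/3.6 = 14253.8 ≈ 14250 N.
ΣF_y = 0: L_y + 14253.8 − 2700 − 1616.7·4 − 3800 = 0 → L_y = -1287 N.
ΣF_x = 0: no horizontal applied forces, so L_x = 0.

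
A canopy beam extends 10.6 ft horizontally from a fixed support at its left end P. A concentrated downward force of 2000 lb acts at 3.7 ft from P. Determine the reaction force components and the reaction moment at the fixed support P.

P_x = 0, P_y = 2000 lb, M_P = 7400 lb·ft

ΣF_x = 0: P_x = 0.
ΣF_y = 0: P_y − 2000 = 0 → P_y = 2000 lb.
ΣM about P: M_P − 2000·3.7 = 0 → M_P = 7400 lb·ft.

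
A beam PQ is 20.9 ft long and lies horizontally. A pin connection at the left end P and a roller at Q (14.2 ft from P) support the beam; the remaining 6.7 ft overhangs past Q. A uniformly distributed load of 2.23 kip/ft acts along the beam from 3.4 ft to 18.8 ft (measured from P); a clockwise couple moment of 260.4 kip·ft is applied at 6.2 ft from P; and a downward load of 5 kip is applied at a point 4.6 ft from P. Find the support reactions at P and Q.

Resultant of the distributed load: 2.23 × 15.4 = 34.342 kip at 11.1 ft from P.
Moments about P: Q_y·14.2 − (2.23·15.4)·11.1 − 260.4 − 5·4.6 = 0 → Q_y = 664.5962/14.2 = 46.8025 ≈ 46.80 kip.
ΣF_y = 0: P_y + 46.8025 − 2.23·15.4 − 5 = 0 → P_y = -7.461 kip.
ΣF_x = 0: no horizontal applied forces, so P_x = 0.

P_x = 0, P_y = -7.461 kip, Q_y = 46.80 kip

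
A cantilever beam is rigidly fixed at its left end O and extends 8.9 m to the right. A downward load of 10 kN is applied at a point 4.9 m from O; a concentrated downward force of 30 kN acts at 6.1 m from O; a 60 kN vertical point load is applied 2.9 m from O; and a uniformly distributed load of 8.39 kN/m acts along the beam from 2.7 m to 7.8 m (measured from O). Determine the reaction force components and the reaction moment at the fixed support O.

O_x = 0, O_y = 142.8 kN, M_O = 630.6 kN·m

Resultant of the distributed load: 8.39 × 5.1 = 42.789 kN at 5.25 m from O.
ΣF_x = 0: O_x = 0.
ΣF_y = 0: O_y − 10 − 30 − 60 − 8.39·5.1 = 0 → O_y = 142.8 kN.
ΣM about O: M_O − 10·4.9 − 30·6.1 − 60·2.9 − (8.39·5.1)·5.25 = 0 → M_O = 630.6 kN·m.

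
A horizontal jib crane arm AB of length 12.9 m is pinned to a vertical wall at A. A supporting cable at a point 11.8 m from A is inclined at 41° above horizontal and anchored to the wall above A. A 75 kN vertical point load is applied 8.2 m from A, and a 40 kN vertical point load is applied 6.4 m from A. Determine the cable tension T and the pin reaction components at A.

ΣM about A: T·sin41°·11.8 − 75·8.2 − 40·6.4 = 0 → T = 871/(11.8·0.656059) = 112.511 ≈ 112.5 kN.
ΣF_x = 0: A_x − T·cos41° = 0 → A_x = 112.511 × 0.75471 = 84.91 kN.
ΣF_y = 0: A_y + T·sin41° − 75 − 40 = 0 → A_y = 115 − 112.511 × 0.656059 = 41.19 kN.

T = 112.5 kN, A_x = 84.91 kN, A_y = 41.19 kN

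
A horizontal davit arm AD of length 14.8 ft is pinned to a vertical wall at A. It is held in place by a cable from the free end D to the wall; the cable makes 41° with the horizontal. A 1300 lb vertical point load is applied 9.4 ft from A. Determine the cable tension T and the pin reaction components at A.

ΣM about A: T·sin41°·14.8 − 1300·9.4 = 0 → T = 12220/(14.8·0.656059) = 1258.54 ≈ 1259 lb.
ΣF_x = 0: A_x − T·cos41° = 0 → A_x = 1258.54 × 0.75471 = 949.8 lb.
ΣF_y = 0: A_y + T·sin41° − 1300 = 0 → A_y = 1300 − 1258.54 × 0.656059 = 474.3 lb.

T = 1259 lb, A_x = 949.8 lb, A_y = 474.3 lb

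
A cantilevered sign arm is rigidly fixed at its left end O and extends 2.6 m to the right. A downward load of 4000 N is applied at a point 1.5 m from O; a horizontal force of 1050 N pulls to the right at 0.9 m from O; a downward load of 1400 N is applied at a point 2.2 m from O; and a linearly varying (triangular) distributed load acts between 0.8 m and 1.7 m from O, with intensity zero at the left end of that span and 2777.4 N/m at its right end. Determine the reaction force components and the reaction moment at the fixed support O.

O_x = -1050 N, O_y = 6650 N, M_O = 10830 N·m

Resultant of the triangular load: ½ × 2777.4 × 0.9 = 1249.83 N, acting at 1.4 m from O (one-third of the span from the peak).
ΣF_x = 0: O_x + 1050 = 0 → O_x = -1050 N.
ΣF_y = 0: O_y − 4000 − 1400 − ½·2777.4·0.9 = 0 → O_y = 6650 N.
ΣM about O: M_O − 4000·1.5 − 1400·2.2 − (½·2777.4·0.9)·1.4 = 0 → M_O = 10830 N·m.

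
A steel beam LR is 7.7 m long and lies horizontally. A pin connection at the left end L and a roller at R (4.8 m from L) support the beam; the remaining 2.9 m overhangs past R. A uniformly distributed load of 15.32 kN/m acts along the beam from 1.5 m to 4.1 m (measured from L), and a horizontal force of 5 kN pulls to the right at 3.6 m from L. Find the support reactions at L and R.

L_x = -5.000 kN, L_y = 16.60 kN, R_y = 23.24 kN

Resultant of the distributed load: 15.32 × 2.6 = 39.832 kN at 2.8 m from L.
Moments about L: R_y·4.8 − (15.32·2.6)·2.8 = 0 → R_y = 111.5296/4.8 = 23.2353 ≈ 23.24 kN.
ΣF_y = 0: L_y + 23.2353 − 15.32·2.6 = 0 → L_y = 16.60 kN.
ΣF_x = 0: L_x + 5 = 0 → L_x = -5.000 kN.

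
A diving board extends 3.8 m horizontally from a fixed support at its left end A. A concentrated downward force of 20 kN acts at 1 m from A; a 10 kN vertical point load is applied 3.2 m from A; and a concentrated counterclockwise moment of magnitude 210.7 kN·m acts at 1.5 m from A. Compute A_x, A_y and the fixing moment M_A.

ΣF_x = 0: A_x = 0.
ΣF_y = 0: A_y − 20 − 10 = 0 → A_y = 30.00 kN.
ΣM about A: M_A − 20·1 − 10·3.2 + 210.7 = 0 → M_A = -158.7 kN·m.

A_x = 0, A_y = 30.00 kN, M_A = -158.7 kN·m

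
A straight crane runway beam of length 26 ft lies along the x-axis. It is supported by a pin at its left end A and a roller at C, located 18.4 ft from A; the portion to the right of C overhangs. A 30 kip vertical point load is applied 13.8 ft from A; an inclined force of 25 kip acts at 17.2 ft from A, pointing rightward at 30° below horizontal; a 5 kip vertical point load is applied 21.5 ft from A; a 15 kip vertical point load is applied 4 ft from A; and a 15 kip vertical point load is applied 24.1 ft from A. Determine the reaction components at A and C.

A_x = -21.65 kip, A_y = 14.57 kip, C_y = 62.93 kip

ΣM about A: C_y·18.4 − 30·13.8 − 25·sin30°·17.2 − 5·21.5 − 15·4 − 15·24.1 = 0 → C_y = 1158/18.4 = 62.9348 ≈ 62.93 kip.
ΣF_y = 0: A_y + 62.9348 − 30 − 25·sin30° − 5 − 15 − 15 = 0 → A_y = 14.57 kip.
ΣF_x = 0: A_x + 25·cos30° = 0 → A_x = -21.65 kip.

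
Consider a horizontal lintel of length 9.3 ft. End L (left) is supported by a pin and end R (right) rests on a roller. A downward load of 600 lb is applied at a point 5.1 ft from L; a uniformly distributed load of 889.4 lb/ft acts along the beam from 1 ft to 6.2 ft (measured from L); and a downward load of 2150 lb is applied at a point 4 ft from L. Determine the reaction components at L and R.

Resultant of the distributed load: 889.4 × 5.2 = 4624.88 lb at 3.6 ft from L.
ΣM about L: R_y·9.3 − 600·5.1 − (889.4·5.2)·3.6 − 2150·4 = 0 → R_y = 28309.568/9.3 = 3044.04 ≈ 3044 lb.
ΣF_y = 0: L_y + 3044.04 − 600 − 889.4·5.2 − 2150 = 0 → L_y = 4331 lb.
ΣF_x = 0: no horizontal applied forces, so L_x = 0.

L_x = 0, L_y = 4331 lb, R_y = 3044 lb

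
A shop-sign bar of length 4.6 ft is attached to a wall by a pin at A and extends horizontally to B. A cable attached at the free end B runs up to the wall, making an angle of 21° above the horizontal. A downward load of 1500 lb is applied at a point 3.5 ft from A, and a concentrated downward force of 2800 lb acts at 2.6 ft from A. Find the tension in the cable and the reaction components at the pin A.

T = 7601 lb, A_x = 7096 lb, A_y = 1576 lb

ΣM about A: T·sin21°·4.6 − 1500·3.5 − 2800·2.6 = 0 → T = 12530/(4.6·0.358368) = 7600.88 ≈ 7601 lb.
ΣF_x = 0: A_x − T·cos21° = 0 → A_x = 7600.88 × 0.93358 = 7096 lb.
ΣF_y = 0: A_y + T·sin21° − 1500 − 2800 = 0 → A_y = 4300 − 7600.88 × 0.358368 = 1576 lb.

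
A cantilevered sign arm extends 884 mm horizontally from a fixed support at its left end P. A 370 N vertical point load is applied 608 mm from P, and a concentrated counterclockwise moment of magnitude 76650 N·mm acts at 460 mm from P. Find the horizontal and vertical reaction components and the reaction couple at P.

ΣF_x = 0: P_x = 0.
ΣF_y = 0: P_y − 370 = 0 → P_y = 370.0 N.
ΣM about P: M_P − 370·608 + 76650 = 0 → M_P = 148300 N·mm.

P_x = 0, P_y = 370.0 N, M_P = 148300 N·mm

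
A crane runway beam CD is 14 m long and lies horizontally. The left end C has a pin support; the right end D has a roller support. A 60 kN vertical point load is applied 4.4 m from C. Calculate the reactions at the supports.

Taking moments about C: D_y·14 − 60·4.4 = 0 → D_y = 264/14 = 18.8571 ≈ 18.86 kN.
ΣF_y = 0: C_y + 18.8571 − 60 = 0 → C_y = 41.14 kN.
ΣF_x = 0: no horizontal applied forces, so C_x = 0.

C_x = 0, C_y = 41.14 kN, D_y = 18.86 kN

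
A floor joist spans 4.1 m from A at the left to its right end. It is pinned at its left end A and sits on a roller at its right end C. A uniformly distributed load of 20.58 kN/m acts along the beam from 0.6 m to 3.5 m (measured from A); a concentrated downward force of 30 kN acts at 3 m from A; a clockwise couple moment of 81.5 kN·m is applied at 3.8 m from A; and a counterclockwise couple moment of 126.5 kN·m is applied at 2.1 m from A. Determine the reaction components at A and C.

Resultant of the distributed load: 20.58 × 2.9 = 59.682 kN at 2.05 m from A.
ΣM about A: C_y·4.1 − (20.58·2.9)·2.05 − 30·3 − 81.5 + 126.5 = 0 → C_y = 167.3481/4.1 = 40.8166 ≈ 40.82 kN.
ΣF_y = 0: A_y + 40.8166 − 20.58·2.9 − 30 = 0 → A_y = 48.87 kN.
ΣF_x = 0: no horizontal applied forces, so A_x = 0.

A_x = 0, A_y = 48.87 kN, C_y = 40.82 kN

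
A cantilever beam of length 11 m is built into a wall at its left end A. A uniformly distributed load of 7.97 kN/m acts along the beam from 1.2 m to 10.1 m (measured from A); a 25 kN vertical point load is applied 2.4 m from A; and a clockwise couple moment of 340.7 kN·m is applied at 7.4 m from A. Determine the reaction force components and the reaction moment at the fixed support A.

Resultant of the distributed load: 7.97 × 8.9 = 70.933 kN at 5.65 m from A.
ΣF_x = 0: A_x = 0.
ΣF_y = 0: A_y − 7.97·8.9 − 25 = 0 → A_y = 95.93 kN.
ΣM about A: M_A − (7.97·8.9)·5.65 − 25·2.4 − 340.7 = 0 → M_A = 801.5 kN·m.

A_x = 0, A_y = 95.93 kN, M_A = 801.5 kN·m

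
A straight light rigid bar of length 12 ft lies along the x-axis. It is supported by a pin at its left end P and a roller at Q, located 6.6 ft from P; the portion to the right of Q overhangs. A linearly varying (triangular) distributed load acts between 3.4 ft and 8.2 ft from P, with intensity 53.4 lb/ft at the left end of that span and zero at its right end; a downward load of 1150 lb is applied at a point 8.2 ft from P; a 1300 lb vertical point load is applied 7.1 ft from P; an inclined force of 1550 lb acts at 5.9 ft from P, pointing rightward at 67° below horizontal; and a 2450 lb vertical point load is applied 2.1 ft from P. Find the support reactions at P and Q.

Resultant of the triangular load: ½ × 53.4 × 4.8 = 128.16 lb, acting at 5 ft from P (one-third of the span from the peak).
Moments about P: Q_y·6.6 − (½·53.4·4.8)·5 − 1150·8.2 − 1300·7.1 − 1550·sin67°·5.9 − 2450·2.1 = 0 → Q_y = 32863.8/6.6 = 4979.36 ≈ 4979 lb.
ΣF_y = 0: P_y + 4979.36 − ½·53.4·4.8 − 1150 − 1300 − 1550·sin67° − 2450 = 0 → P_y = 1476 lb.
ΣF_x = 0: P_x + 1550·cos67° = 0 → P_x = -605.6 lb.

P_x = -605.6 lb, P_y = 1476 lb, Q_y = 4979 lb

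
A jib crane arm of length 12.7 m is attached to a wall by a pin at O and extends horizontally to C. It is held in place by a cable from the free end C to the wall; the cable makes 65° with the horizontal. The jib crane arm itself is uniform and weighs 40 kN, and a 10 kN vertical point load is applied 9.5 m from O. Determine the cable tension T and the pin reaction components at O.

ΣM about O: T·sin65°·12.7 − 40·6.35 − 10·9.5 = 0 → T = 349/(12.7·0.906308) = 30.3212 ≈ 30.32 kN.
ΣF_x = 0: O_x − T·cos65° = 0 → O_x = 30.3212 × 0.422618 = 12.81 kN.
ΣF_y = 0: O_y + T·sin65° − 40 − 10 = 0 → O_y = 50 − 30.3212 × 0.906308 = 22.52 kN.

T = 30.32 kN, O_x = 12.81 kN, O_y = 22.52 kN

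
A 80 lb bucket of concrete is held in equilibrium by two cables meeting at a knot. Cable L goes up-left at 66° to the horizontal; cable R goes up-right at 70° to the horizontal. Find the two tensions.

T_L = 39.39 lb, T_R = 46.84 lb

ΣF_x = 0: −T_L·cos66° + T_R·cos70° = 0 → T_R = 1.18922·T_L.
ΣF_y = 0: T_L·sin66° + T_R·sin70° = 80.
Substitute: T_L·(0.913545 + 1.18922·0.939693) = 80 → T_L = 39.3886 ≈ 39.39 lb.
Then T_R = 1.18922 × 39.3886 = 46.84 lb.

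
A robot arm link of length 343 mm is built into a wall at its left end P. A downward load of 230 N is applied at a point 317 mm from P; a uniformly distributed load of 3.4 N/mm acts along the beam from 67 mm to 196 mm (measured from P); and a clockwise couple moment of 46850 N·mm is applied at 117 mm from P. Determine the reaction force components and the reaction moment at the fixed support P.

P_x = 0, P_y = 668.6 N, M_P = 177400 N·mm

Resultant of the distributed load: 3.4 × 129 = 438.6 N at 131.5 mm from P.
ΣF_x = 0: P_x = 0.
ΣF_y = 0: P_y − 230 − 3.4·129 = 0 → P_y = 668.6 N.
ΣM about P: M_P − 230·317 − (3.4·129)·131.5 − 46850 = 0 → M_P = 177400 N·mm.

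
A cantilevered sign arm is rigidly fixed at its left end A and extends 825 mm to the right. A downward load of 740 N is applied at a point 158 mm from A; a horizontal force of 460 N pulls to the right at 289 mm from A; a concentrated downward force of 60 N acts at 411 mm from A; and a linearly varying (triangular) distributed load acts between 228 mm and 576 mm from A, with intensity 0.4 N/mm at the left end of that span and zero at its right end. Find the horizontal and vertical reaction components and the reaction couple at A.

A_x = -460.0 N, A_y = 869.6 N, M_A = 165500 N·mm

Resultant of the triangular load: ½ × 0.4 × 348 = 69.6 N, acting at 344 mm from A (one-third of the span from the peak).
ΣF_x = 0: A_x + 460 = 0 → A_x = -460.0 N.
ΣF_y = 0: A_y − 740 − 60 − ½·0.4·348 = 0 → A_y = 869.6 N.
ΣM about A: M_A − 740·158 − 60·411 − (½·0.4·348)·344 = 0 → M_A = 165500 N·mm.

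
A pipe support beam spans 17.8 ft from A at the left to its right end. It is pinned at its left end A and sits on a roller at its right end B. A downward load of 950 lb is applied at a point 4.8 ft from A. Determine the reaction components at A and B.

Moments about A: B_y·17.8 − 950·4.8 = 0 → B_y = 4560/17.8 = 256.18 ≈ 256.2 lb.
ΣF_y = 0: A_y + 256.18 − 950 = 0 → A_y = 693.8 lb.
ΣF_x = 0: no horizontal applied forces, so A_x = 0.

A_x = 0, A_y = 693.8 lb, B_y = 256.2 lb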